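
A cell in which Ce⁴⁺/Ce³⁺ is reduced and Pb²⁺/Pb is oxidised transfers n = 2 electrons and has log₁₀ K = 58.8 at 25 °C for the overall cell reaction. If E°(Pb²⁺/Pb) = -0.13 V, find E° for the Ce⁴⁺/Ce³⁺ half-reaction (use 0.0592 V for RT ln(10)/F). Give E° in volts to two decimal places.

+1.61 V

E°cell = (0.0592/n)·log K = (0.0592/2)(58.8) = +1.740 V.
Since Ce⁴⁺/Ce³⁺ is the cathode and Pb²⁺/Pb the anode, E°cell = E°(Ce⁴⁺/Ce³⁺) − E°(Pb²⁺/Pb).
So E°(Ce⁴⁺/Ce³⁺) = E°cell + E°(Pb²⁺/Pb) = +1.740 + (-0.13) = +1.61 V.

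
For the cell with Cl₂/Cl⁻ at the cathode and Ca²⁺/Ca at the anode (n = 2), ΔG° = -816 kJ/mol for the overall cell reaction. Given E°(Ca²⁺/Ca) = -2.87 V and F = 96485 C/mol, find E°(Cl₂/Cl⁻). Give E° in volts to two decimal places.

+1.36 V

E°cell = −ΔG°/(nF) = −(-816×10³)/((2)(96485)) = +4.229 V.
Since Cl₂/Cl⁻ is the cathode and Ca²⁺/Ca the anode, E°cell = E°(Cl₂/Cl⁻) − E°(Ca²⁺/Ca).
So E°(Cl₂/Cl⁻) = E°cell + E°(Ca²⁺/Ca) = +4.229 + (-2.87) = +1.36 V.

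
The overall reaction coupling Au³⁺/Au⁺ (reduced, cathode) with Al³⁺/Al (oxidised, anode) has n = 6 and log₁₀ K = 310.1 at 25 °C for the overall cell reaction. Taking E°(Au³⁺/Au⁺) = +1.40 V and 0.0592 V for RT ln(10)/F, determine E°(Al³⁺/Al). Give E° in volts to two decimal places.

-1.66 V

E°cell = (0.0592/n)·log K = (0.0592/6)(310.1) = +3.060 V.
Since Au³⁺/Au⁺ is the cathode and Al³⁺/Al the anode, E°cell = E°(Au³⁺/Au⁺) − E°(Al³⁺/Al).
So E°(Al³⁺/Al) = E°(Au³⁺/Au⁺) − E°cell = (+1.40) − (+3.060) = -1.66 V.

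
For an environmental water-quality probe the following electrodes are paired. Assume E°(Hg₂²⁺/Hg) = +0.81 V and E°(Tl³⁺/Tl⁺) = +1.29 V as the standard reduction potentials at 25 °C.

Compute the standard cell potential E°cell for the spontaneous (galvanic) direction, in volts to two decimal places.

+0.48 V

The Tl³⁺/Tl⁺ couple has the higher reduction potential, so it is the cathode; Hg₂²⁺/Hg is oxidised at the anode.
E°cell = E°(cathode) − E°(anode) = (+1.29) − (+0.81) = +0.48 V.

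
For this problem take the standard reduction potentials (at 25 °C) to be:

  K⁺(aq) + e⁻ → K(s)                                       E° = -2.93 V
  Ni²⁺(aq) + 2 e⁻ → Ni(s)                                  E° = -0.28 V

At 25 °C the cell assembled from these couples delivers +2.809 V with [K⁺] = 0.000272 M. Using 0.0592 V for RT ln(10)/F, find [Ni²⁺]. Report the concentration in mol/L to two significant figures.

0.017 M

Ni²⁺/Ni is the cathode, K⁺/K the anode: E°cell = +2.65 V, n = 2.
Overall reaction: Ni²⁺(aq) + 2 K(s) → Ni(s) + 2 K⁺(aq); Q = [K⁺]^2/[Ni²⁺]^1.
From E = E° − (0.0592/n) log Q: log Q = (E° − E)·n/0.0592 = (+2.65 − (+2.809))·2/0.0592 = -5.3716.
So 1·log[Ni²⁺] = 2·log(0.000272) − log Q = -7.1309 − (-5.3716) = -1.7593; [Ni²⁺] = 10^(-1.7593) ≈ 0.017 M.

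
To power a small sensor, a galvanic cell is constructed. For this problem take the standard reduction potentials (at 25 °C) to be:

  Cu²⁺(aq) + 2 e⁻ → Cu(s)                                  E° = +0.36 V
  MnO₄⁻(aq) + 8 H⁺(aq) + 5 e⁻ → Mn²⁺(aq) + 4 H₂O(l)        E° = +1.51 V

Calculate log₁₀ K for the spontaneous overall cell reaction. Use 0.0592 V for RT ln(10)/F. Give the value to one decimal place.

Cathode: MnO₄⁻/Mn²⁺; anode: Cu²⁺/Cu. E°cell = +1.15 V, n = 10.
log K = nE°cell / 0.0592 = (10)(+1.15) / 0.0592 = 194.3.

194.3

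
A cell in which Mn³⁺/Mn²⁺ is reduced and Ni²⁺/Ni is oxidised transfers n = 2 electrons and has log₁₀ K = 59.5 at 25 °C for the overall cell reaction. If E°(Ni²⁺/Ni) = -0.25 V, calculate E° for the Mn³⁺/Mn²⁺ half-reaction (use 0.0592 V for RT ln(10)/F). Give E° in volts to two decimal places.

+1.51 V

E°cell = (0.0592/n)·log K = (0.0592/2)(59.5) = +1.761 V.
Since Mn³⁺/Mn²⁺ is the cathode and Ni²⁺/Ni the anode, E°cell = E°(Mn³⁺/Mn²⁺) − E°(Ni²⁺/Ni).
So E°(Mn³⁺/Mn²⁺) = E°cell + E°(Ni²⁺/Ni) = +1.761 + (-0.25) = +1.51 V.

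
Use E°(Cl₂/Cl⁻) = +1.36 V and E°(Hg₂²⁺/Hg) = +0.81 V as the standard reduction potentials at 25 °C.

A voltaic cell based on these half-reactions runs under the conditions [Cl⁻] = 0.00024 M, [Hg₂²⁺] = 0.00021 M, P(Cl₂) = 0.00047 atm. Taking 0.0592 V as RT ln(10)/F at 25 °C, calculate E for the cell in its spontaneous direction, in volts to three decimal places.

Cl₂/Cl⁻ is the cathode (higher E°), Hg₂²⁺/Hg the anode: E°cell = +1.36 − (+0.81) = +0.55 V, n = 2.
Overall: Cl₂(g) + 2 Hg(l) → 2 Cl⁻(aq) + Hg₂²⁺(aq)
Q = [Cl⁻]^2·[Hg₂²⁺] / (P(Cl₂)); log Q = -7.589.
E = E° − (0.0592/n) log Q = +0.55 − (0.0592/2)(-7.589) = +0.775 V.

+0.775 V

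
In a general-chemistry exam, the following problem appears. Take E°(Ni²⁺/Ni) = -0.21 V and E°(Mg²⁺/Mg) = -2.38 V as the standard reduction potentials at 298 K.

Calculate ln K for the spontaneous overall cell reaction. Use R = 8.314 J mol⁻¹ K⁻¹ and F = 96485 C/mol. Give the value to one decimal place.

169.0

Cathode: Ni²⁺/Ni; anode: Mg²⁺/Mg. E°cell = (-0.21) − (-2.38) = +2.17 V, with n = 2.
ΔG° = −nFE° = −RT ln K, so ln K = nFE°/(RT) = (2)(96485)(+2.17) / ((8.314)(298)) = 169.014.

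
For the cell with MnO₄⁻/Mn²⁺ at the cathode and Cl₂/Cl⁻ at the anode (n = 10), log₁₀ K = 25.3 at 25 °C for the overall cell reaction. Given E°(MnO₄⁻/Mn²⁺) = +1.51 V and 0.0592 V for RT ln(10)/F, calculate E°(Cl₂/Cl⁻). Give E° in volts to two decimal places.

+1.36 V

E°cell = (0.0592/n)·log K = (0.0592/10)(25.3) = +0.150 V.
Since MnO₄⁻/Mn²⁺ is the cathode and Cl₂/Cl⁻ the anode, E°cell = E°(MnO₄⁻/Mn²⁺) − E°(Cl₂/Cl⁻).
So E°(Cl₂/Cl⁻) = E°(MnO₄⁻/Mn²⁺) − E°cell = (+1.51) − (+0.150) = +1.36 V.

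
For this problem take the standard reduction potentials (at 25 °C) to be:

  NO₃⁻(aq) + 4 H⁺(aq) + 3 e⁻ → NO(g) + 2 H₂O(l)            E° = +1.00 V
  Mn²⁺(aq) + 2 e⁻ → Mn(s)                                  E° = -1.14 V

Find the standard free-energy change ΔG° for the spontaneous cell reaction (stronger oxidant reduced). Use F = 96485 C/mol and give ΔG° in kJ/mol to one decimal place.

-1238.9 kJ/mol

NO₃⁻/NO (E° = +1.00 V) is the cathode; Mn²⁺/Mn (E° = -1.14 V) is the anode, so E°cell = +2.14 V.
Balancing electrons gives n = 6 (lcm of 3 and 2).
ΔG° = −nFE° = −(6)(96485)(+2.14) = -1,238,867 J = -1238.9 kJ/mol.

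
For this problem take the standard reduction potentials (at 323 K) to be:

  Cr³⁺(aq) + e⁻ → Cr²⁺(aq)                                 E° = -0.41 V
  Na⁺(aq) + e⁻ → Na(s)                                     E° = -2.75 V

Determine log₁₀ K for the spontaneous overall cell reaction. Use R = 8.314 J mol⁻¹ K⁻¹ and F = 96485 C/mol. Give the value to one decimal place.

36.5

Cathode: Cr³⁺/Cr²⁺; anode: Na⁺/Na. E°cell = (-0.41) − (-2.75) = +2.34 V, with n = 1.
ΔG° = −nFE° = −RT ln K, so ln K = nFE°/(RT) = (1)(96485)(+2.34) / ((8.314)(323)) = 84.074.
log₁₀ K = 84.074 / ln 10 = 36.5.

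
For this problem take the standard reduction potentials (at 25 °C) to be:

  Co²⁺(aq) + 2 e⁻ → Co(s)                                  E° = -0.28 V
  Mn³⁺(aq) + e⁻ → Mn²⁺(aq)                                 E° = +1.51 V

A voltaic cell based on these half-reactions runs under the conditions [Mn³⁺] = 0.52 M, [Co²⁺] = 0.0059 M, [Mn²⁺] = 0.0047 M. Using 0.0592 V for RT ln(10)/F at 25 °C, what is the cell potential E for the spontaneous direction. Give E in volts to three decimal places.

+1.977 V

Mn³⁺/Mn²⁺ is the cathode (higher E°), Co²⁺/Co the anode: E°cell = +1.51 − (-0.28) = +1.79 V, n = 2.
Overall: 2 Mn³⁺(aq) + Co(s) → 2 Mn²⁺(aq) + Co²⁺(aq)
Q = [Mn²⁺]^2·[Co²⁺] / ([Mn³⁺]^2); log Q = -6.317.
E = E° − (0.0592/n) log Q = +1.79 − (0.0592/2)(-6.317) = +1.977 V.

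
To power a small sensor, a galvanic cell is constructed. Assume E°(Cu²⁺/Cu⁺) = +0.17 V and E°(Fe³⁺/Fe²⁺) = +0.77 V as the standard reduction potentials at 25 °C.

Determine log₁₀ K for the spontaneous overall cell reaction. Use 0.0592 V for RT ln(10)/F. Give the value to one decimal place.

10.1

Cathode: Fe³⁺/Fe²⁺; anode: Cu²⁺/Cu⁺. E°cell = +0.60 V, n = 1.
log K = nE°cell / 0.0592 = (1)(+0.60) / 0.0592 = 10.1.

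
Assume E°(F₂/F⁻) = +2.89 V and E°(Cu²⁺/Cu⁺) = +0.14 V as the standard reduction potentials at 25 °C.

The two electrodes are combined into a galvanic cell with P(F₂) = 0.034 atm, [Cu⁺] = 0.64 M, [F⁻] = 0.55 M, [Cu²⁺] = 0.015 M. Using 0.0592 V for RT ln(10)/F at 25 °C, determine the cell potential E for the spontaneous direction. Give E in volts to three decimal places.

+2.818 V

F₂/F⁻ is the cathode (higher E°), Cu²⁺/Cu⁺ the anode: E°cell = +2.89 − (+0.14) = +2.75 V, n = 2.
Overall: F₂(g) + 2 Cu⁺(aq) → 2 F⁻(aq) + 2 Cu²⁺(aq)
Q = [F⁻]^2·[Cu²⁺]^2 / (P(F₂)·[Cu⁺]^2); log Q = -2.311.
E = E° − (0.0592/n) log Q = +2.75 − (0.0592/2)(-2.311) = +2.818 V.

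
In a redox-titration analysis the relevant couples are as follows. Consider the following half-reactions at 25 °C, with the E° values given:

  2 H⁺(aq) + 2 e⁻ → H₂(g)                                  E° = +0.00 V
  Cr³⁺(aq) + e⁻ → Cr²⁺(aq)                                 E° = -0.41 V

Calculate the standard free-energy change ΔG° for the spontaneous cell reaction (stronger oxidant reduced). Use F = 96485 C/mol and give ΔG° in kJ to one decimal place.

H⁺/H₂ (E° = +0.00 V) is the cathode; Cr³⁺/Cr²⁺ (E° = -0.41 V) is the anode, so E°cell = +0.41 V.
Balancing electrons gives n = 2 (lcm of 2 and 1).
ΔG° = −nFE° = −(2)(96485)(+0.41) = -79,118 J = -79.1 kJ.

-79.1 kJ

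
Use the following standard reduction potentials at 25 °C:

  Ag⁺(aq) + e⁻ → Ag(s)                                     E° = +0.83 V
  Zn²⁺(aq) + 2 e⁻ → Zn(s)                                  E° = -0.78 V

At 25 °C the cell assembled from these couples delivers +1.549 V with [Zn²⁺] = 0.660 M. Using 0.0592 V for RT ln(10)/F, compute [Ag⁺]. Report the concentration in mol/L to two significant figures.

0.076 M

Ag⁺/Ag is the cathode, Zn²⁺/Zn the anode: E°cell = +1.61 V, n = 2.
Overall reaction: 2 Ag⁺(aq) + Zn(s) → 2 Ag(s) + Zn²⁺(aq); Q = [Zn²⁺]^1/[Ag⁺]^2.
From E = E° − (0.0592/n) log Q: log Q = (E° − E)·n/0.0592 = (+1.61 − (+1.549))·2/0.0592 = 2.0608.
So 2·log[Ag⁺] = 1·log(0.66) − log Q = -0.1805 − (2.0608) = -2.2413; log[Ag⁺] = -2.2413 / 2 = -1.1206; [Ag⁺] = 10^(-1.1206) ≈ 0.076 M.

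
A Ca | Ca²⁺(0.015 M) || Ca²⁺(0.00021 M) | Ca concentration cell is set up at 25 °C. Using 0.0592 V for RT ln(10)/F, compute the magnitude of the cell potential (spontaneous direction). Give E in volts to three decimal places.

For a concentration cell E°cell = 0. The 0.015 M side is the cathode (reduction is favoured where [Ca²⁺] is higher).
With n = 2, E = −(0.0592/2) log([Ca²⁺]ₐₙ/[Ca²⁺]꜀ₐₜ) = −(0.0592/2) log(0.00021/0.015) = −(0.0592/2)(-1.854) = +0.055 V.

+0.055 V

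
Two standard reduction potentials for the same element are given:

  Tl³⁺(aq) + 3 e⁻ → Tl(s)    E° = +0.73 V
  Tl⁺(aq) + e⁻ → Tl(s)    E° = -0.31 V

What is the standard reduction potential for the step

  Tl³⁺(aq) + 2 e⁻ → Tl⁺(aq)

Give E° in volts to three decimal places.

Sequential free energies add, so n₃E°₃ = n₁E°₁ + n₂E°₂.
With n₃ = 3, and the known step contributing 1×(-0.31) V, the unknown satisfies 2·E° = 3×(+0.73) − 1×(-0.31) = +2.500.
E° = +2.500 / 2 = +1.250 V.

+1.250 V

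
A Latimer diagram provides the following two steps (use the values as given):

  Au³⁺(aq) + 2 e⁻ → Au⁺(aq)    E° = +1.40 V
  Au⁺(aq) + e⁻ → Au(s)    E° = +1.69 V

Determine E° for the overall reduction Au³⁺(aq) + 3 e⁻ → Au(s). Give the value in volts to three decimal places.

+1.497 V

Adding the free-energy changes (−nFE°) of the two steps gives −n₃FE°₃ = −n₁FE°₁ − n₂FE°₂.
E°₃ = (2×+1.40 + 1×+1.69) / 3 = (+4.490) / 3 = +1.497 V.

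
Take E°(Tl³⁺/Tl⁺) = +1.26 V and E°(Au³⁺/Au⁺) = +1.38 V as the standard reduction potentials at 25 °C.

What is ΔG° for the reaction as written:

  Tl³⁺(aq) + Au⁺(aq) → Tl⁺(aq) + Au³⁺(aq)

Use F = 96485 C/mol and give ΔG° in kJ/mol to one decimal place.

As written, Tl³⁺/Tl⁺ is reduced (cathode) and Au³⁺/Au⁺ is oxidised (anode), so E°cell = (+1.26) − (+1.38) = -0.12 V.
Balancing electrons gives n = 2.
ΔG° = −nFE° = −(2)(96485)(-0.12) = 23,156 J = +23.2 kJ/mol.

+23.2 kJ/mol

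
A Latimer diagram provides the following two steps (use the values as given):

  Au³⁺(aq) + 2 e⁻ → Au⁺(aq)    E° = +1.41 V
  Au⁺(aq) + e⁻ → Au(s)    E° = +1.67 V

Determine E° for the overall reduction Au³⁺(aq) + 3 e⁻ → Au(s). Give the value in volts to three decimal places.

+1.497 V

Standard free energies of sequential steps add: ΔG°₃ = ΔG°₁ + ΔG°₂, so n₃E°₃ = n₁E°₁ + n₂E°₂.
E°₃ = (2×+1.41 + 1×+1.67) / 3 = (+4.490) / 3 = +1.497 V.
Simply averaging or adding the two E° values would be wrong; the electron-weighted sum is required.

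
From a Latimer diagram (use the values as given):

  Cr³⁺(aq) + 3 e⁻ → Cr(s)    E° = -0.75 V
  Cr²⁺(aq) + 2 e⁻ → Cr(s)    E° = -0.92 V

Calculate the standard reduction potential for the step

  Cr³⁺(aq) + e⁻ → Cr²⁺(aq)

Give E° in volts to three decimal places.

Sequential free energies add, so n₃E°₃ = n₁E°₁ + n₂E°₂.
With n₃ = 3, and the known step contributing 2×(-0.92) V, the unknown satisfies 1·E° = 3×(-0.75) − 2×(-0.92) = -0.410.
E° = -0.410 / 1 = -0.410 V.

-0.410 V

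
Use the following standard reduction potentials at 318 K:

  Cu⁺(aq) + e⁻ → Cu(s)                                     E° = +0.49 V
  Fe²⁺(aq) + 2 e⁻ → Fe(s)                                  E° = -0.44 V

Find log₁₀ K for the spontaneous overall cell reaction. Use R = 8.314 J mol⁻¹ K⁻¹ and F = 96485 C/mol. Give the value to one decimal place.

Cathode: Cu⁺/Cu; anode: Fe²⁺/Fe. E°cell = (+0.49) − (-0.44) = +0.93 V, with n = 2.
ΔG° = −nFE° = −RT ln K, so ln K = nFE°/(RT) = (2)(96485)(+0.93) / ((8.314)(318)) = 67.879.
log₁₀ K = 67.879 / ln 10 = 29.5.

29.5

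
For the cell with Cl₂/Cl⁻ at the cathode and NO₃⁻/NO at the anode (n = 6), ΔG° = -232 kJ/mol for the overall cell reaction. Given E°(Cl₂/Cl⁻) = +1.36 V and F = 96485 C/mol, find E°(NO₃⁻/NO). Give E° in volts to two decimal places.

E°cell = −ΔG°/(nF) = −(-232×10³)/((6)(96485)) = +0.401 V.
Since Cl₂/Cl⁻ is the cathode and NO₃⁻/NO the anode, E°cell = E°(Cl₂/Cl⁻) − E°(NO₃⁻/NO).
So E°(NO₃⁻/NO) = E°(Cl₂/Cl⁻) − E°cell = (+1.36) − (+0.401) = +0.96 V.

+0.96 V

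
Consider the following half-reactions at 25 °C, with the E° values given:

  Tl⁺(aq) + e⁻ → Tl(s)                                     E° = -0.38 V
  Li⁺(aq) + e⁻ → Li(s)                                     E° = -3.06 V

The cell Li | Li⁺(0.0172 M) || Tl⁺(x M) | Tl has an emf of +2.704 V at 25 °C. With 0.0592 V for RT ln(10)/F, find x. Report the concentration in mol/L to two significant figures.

Tl⁺/Tl is the cathode, Li⁺/Li the anode: E°cell = +2.68 V, n = 1.
Overall reaction: Tl⁺(aq) + Li(s) → Tl(s) + Li⁺(aq); Q = [Li⁺]^1/[Tl⁺]^1.
From E = E° − (0.0592/n) log Q: log Q = (E° − E)·n/0.0592 = (+2.68 − (+2.704))·1/0.0592 = -0.4054.
So 1·log[Tl⁺] = 1·log(0.0172) − log Q = -1.7645 − (-0.4054) = -1.3591; [Tl⁺] = 10^(-1.3591) ≈ 0.044 M.

0.044 M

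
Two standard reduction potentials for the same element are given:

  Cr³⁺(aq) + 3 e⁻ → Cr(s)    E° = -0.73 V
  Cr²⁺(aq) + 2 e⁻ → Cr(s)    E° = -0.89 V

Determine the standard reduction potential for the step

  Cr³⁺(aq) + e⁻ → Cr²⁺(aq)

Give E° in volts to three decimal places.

-0.410 V

Sequential free energies add, so n₃E°₃ = n₁E°₁ + n₂E°₂.
With n₃ = 3, and the known step contributing 2×(-0.89) V, the unknown satisfies 1·E° = 3×(-0.73) − 2×(-0.89) = -0.410.
E° = -0.410 / 1 = -0.410 V.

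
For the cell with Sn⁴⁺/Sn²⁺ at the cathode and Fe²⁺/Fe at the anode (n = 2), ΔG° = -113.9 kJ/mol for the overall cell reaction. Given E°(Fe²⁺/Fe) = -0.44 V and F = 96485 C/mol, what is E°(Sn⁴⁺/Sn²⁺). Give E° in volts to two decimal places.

+0.15 V

E°cell = −ΔG°/(nF) = −(-113.9×10³)/((2)(96485)) = +0.590 V.
Since Sn⁴⁺/Sn²⁺ is the cathode and Fe²⁺/Fe the anode, E°cell = E°(Sn⁴⁺/Sn²⁺) − E°(Fe²⁺/Fe).
So E°(Sn⁴⁺/Sn²⁺) = E°cell + E°(Fe²⁺/Fe) = +0.590 + (-0.44) = +0.15 V.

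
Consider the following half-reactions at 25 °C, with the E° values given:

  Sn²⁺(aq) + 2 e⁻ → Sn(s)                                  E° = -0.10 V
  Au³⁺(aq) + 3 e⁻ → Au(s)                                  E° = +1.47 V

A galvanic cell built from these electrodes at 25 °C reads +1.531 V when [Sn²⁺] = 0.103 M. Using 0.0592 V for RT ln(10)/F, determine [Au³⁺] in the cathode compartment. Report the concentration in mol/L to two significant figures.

Au³⁺/Au is the cathode, Sn²⁺/Sn the anode: E°cell = +1.57 V, n = 6.
Overall reaction: 2 Au³⁺(aq) + 3 Sn(s) → 2 Au(s) + 3 Sn²⁺(aq); Q = [Sn²⁺]^3/[Au³⁺]^2.
From E = E° − (0.0592/n) log Q: log Q = (E° − E)·n/0.0592 = (+1.57 − (+1.531))·6/0.0592 = 3.9527.
So 2·log[Au³⁺] = 3·log(0.103) − log Q = -2.9615 − (3.9527) = -6.9142; log[Au³⁺] = -6.9142 / 2 = -3.4571; [Au³⁺] = 10^(-3.4571) ≈ 0.00035 M.

0.00035 M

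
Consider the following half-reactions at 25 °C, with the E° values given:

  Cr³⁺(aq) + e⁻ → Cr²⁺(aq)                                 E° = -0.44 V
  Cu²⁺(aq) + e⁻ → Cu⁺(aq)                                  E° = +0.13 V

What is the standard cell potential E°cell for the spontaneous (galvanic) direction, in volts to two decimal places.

The Cu²⁺/Cu⁺ couple has the higher reduction potential, so it is the cathode; Cr³⁺/Cr²⁺ is oxidised at the anode.
E°cell = E°(cathode) − E°(anode) = (+0.13) − (-0.44) = +0.57 V.

+0.57 V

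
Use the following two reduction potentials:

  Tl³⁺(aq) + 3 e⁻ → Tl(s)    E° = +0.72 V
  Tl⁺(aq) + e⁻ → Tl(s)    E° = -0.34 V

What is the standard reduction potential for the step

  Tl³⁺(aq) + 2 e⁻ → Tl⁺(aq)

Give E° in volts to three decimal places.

+1.250 V

Sequential free energies add, so n₃E°₃ = n₁E°₁ + n₂E°₂.
With n₃ = 3, and the known step contributing 1×(-0.34) V, the unknown satisfies 2·E° = 3×(+0.72) − 1×(-0.34) = +2.500.
E° = +2.500 / 2 = +1.250 V.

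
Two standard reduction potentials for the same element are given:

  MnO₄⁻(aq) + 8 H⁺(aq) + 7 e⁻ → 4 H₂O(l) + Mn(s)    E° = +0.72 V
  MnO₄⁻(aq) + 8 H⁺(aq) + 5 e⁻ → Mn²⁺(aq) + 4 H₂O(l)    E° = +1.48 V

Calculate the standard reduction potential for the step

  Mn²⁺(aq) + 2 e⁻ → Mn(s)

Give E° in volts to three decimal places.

-1.180 V

Sequential free energies add, so n₃E°₃ = n₁E°₁ + n₂E°₂.
With n₃ = 7, and the known step contributing 5×(+1.48) V, the unknown satisfies 2·E° = 7×(+0.72) − 5×(+1.48) = -2.360.
E° = -2.360 / 2 = -1.180 V.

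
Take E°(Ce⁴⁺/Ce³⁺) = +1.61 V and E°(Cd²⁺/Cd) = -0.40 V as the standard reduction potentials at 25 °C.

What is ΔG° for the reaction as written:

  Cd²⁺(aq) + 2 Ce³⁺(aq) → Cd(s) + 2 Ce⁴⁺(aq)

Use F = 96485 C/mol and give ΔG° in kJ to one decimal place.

+387.9 kJ

As written, Cd²⁺/Cd is reduced (cathode) and Ce⁴⁺/Ce³⁺ is oxidised (anode), so E°cell = (-0.40) − (+1.61) = -2.01 V.
Balancing electrons gives n = 2.
ΔG° = −nFE° = −(2)(96485)(-2.01) = 387,870 J = +387.9 kJ.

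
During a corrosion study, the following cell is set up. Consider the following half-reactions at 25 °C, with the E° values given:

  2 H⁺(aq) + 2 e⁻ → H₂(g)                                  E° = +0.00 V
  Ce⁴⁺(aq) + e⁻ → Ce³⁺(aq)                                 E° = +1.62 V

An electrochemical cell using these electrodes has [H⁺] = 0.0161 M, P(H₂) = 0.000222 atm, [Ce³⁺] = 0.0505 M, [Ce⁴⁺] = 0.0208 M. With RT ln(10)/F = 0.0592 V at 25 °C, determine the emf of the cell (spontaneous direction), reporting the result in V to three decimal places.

+1.595 V

Ce⁴⁺/Ce³⁺ is the cathode (higher E°), H⁺/H₂ the anode: E°cell = +1.62 − (+0.00) = +1.62 V, n = 2.
Overall: 2 Ce⁴⁺(aq) + H₂(g) → 2 Ce³⁺(aq) + 2 H⁺(aq)
Q = [Ce³⁺]^2·[H⁺]^2 / ([Ce⁴⁺]^2·P(H₂)); log Q = 0.838.
E = E° − (0.0592/n) log Q = +1.62 − (0.0592/2)(0.838) = +1.595 V.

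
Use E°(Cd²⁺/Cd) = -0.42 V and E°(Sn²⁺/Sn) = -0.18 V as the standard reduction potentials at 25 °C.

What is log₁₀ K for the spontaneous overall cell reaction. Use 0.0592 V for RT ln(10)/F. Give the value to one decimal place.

8.1

Cathode: Sn²⁺/Sn; anode: Cd²⁺/Cd. E°cell = +0.24 V, n = 2.
log K = nE°cell / 0.0592 = (2)(+0.24) / 0.0592 = 8.1.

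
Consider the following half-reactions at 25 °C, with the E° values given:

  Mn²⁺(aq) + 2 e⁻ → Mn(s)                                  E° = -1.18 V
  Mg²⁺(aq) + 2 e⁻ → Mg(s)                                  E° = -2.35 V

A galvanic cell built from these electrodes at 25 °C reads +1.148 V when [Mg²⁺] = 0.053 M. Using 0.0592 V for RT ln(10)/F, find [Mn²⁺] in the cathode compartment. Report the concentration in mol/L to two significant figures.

0.0096 M

Mn²⁺/Mn is the cathode, Mg²⁺/Mg the anode: E°cell = +1.17 V, n = 2.
Overall reaction: Mn²⁺(aq) + Mg(s) → Mn(s) + Mg²⁺(aq); Q = [Mg²⁺]^1/[Mn²⁺]^1.
From E = E° − (0.0592/n) log Q: log Q = (E° − E)·n/0.0592 = (+1.17 − (+1.148))·2/0.0592 = 0.7432.
So 1·log[Mn²⁺] = 1·log(0.053) − log Q = -1.2757 − (0.7432) = -2.0189; [Mn²⁺] = 10^(-2.0189) ≈ 0.0096 M.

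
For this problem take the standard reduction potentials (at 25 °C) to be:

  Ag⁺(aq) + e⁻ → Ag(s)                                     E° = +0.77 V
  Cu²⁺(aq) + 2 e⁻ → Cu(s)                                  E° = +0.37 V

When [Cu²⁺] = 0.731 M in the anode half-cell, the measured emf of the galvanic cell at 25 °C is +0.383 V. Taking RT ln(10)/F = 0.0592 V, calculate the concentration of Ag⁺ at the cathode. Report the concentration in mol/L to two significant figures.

Ag⁺/Ag is the cathode, Cu²⁺/Cu the anode: E°cell = +0.40 V, n = 2.
Overall reaction: 2 Ag⁺(aq) + Cu(s) → 2 Ag(s) + Cu²⁺(aq); Q = [Cu²⁺]^1/[Ag⁺]^2.
From E = E° − (0.0592/n) log Q: log Q = (E° − E)·n/0.0592 = (+0.40 − (+0.383))·2/0.0592 = 0.5743.
So 2·log[Ag⁺] = 1·log(0.731) − log Q = -0.1361 − (0.5743) = -0.7104; log[Ag⁺] = -0.7104 / 2 = -0.3552; [Ag⁺] = 10^(-0.3552) ≈ 0.44 M.

0.44 M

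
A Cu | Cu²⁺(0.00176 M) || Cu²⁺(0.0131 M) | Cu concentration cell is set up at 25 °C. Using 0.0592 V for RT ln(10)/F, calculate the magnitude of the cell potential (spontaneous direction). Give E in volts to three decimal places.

For a concentration cell E°cell = 0. The 0.0131 M side is the cathode (reduction is favoured where [Cu²⁺] is higher).
With n = 2, E = −(0.0592/2) log([Cu²⁺]ₐₙ/[Cu²⁺]꜀ₐₜ) = −(0.0592/2) log(0.00176/0.0131) = −(0.0592/2)(-0.872) = +0.026 V.

+0.026 V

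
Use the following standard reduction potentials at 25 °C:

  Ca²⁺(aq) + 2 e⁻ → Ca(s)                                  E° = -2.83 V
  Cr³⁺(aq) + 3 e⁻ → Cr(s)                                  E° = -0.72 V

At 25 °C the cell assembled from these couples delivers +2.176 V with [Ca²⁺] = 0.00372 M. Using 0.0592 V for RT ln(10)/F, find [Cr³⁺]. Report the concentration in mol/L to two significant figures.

0.50 M

Cr³⁺/Cr is the cathode, Ca²⁺/Ca the anode: E°cell = +2.11 V, n = 6.
Overall reaction: 2 Cr³⁺(aq) + 3 Ca(s) → 2 Cr(s) + 3 Ca²⁺(aq); Q = [Ca²⁺]^3/[Cr³⁺]^2.
From E = E° − (0.0592/n) log Q: log Q = (E° − E)·n/0.0592 = (+2.11 − (+2.176))·6/0.0592 = -6.6892.
So 2·log[Cr³⁺] = 3·log(0.00372) − log Q = -7.2884 − (-6.6892) = -0.5992; log[Cr³⁺] = -0.5992 / 2 = -0.2996; [Cr³⁺] = 10^(-0.2996) ≈ 0.50 M.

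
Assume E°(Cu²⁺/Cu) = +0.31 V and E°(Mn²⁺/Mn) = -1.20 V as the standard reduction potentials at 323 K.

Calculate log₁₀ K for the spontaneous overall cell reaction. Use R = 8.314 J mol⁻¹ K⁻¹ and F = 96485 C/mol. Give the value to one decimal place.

Cathode: Cu²⁺/Cu; anode: Mn²⁺/Mn. E°cell = (+0.31) − (-1.20) = +1.51 V, with n = 2.
ΔG° = −nFE° = −RT ln K, so ln K = nFE°/(RT) = (2)(96485)(+1.51) / ((8.314)(323)) = 108.506.
log₁₀ K = 108.506 / ln 10 = 47.1.

47.1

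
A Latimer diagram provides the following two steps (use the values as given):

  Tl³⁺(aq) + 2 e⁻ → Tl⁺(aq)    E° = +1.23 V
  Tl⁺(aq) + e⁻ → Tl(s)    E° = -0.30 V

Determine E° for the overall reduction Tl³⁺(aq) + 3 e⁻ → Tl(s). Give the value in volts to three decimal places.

Standard free energies of sequential steps add: ΔG°₃ = ΔG°₁ + ΔG°₂, so n₃E°₃ = n₁E°₁ + n₂E°₂.
E°₃ = (2×+1.23 + 1×-0.30) / 3 = (+2.160) / 3 = +0.720 V.

+0.720 V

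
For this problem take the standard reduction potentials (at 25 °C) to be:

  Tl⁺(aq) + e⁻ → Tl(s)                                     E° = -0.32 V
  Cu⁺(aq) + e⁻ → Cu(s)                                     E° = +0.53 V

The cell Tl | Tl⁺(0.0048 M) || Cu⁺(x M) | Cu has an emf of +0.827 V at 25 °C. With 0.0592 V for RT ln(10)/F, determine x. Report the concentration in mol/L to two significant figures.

0.0020 M

Cu⁺/Cu is the cathode, Tl⁺/Tl the anode: E°cell = +0.85 V, n = 1.
Overall reaction: Cu⁺(aq) + Tl(s) → Cu(s) + Tl⁺(aq); Q = [Tl⁺]^1/[Cu⁺]^1.
From E = E° − (0.0592/n) log Q: log Q = (E° − E)·n/0.0592 = (+0.85 − (+0.827))·1/0.0592 = 0.3885.
So 1·log[Cu⁺] = 1·log(0.0048) − log Q = -2.3188 − (0.3885) = -2.7073; [Cu⁺] = 10^(-2.7073) ≈ 0.0020 M.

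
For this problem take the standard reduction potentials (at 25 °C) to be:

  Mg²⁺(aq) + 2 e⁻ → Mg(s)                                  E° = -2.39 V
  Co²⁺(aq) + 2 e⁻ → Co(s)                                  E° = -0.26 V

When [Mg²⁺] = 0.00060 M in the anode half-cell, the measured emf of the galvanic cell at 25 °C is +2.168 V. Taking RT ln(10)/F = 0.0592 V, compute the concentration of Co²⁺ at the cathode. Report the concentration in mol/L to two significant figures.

Co²⁺/Co is the cathode, Mg²⁺/Mg the anode: E°cell = +2.13 V, n = 2.
Overall reaction: Co²⁺(aq) + Mg(s) → Co(s) + Mg²⁺(aq); Q = [Mg²⁺]^1/[Co²⁺]^1.
From E = E° − (0.0592/n) log Q: log Q = (E° − E)·n/0.0592 = (+2.13 − (+2.168))·2/0.0592 = -1.2838.
So 1·log[Co²⁺] = 1·log(0.0006) − log Q = -3.2218 − (-1.2838) = -1.9380; [Co²⁺] = 10^(-1.9380) ≈ 0.012 M.

0.012 M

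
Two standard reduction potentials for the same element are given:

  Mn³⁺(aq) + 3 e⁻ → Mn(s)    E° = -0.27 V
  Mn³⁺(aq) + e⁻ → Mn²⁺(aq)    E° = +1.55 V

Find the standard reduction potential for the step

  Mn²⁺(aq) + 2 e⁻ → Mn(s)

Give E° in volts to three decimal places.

-1.180 V

Sequential free energies add, so n₃E°₃ = n₁E°₁ + n₂E°₂.
With n₃ = 3, and the known step contributing 1×(+1.55) V, the unknown satisfies 2·E° = 3×(-0.27) − 1×(+1.55) = -2.360.
E° = -2.360 / 2 = -1.180 V.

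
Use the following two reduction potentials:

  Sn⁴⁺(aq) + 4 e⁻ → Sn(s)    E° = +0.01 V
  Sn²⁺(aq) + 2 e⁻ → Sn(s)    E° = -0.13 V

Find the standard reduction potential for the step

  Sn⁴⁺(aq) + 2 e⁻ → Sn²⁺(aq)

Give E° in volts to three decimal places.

+0.150 V

Sequential free energies add, so n₃E°₃ = n₁E°₁ + n₂E°₂.
With n₃ = 4, and the known step contributing 2×(-0.13) V, the unknown satisfies 2·E° = 4×(+0.01) − 2×(-0.13) = +0.300.
E° = +0.300 / 2 = +0.150 V.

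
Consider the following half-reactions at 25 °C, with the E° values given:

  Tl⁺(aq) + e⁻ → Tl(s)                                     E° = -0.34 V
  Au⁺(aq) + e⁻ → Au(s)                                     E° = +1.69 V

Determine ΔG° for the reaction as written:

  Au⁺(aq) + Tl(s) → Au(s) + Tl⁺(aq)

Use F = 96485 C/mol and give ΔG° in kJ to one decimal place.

-195.9 kJ

As written, Au⁺/Au is reduced (cathode) and Tl⁺/Tl is oxidised (anode), so E°cell = (+1.69) − (-0.34) = +2.03 V.
Balancing electrons gives n = 1.
ΔG° = −nFE° = −(1)(96485)(+2.03) = -195,865 J = -195.9 kJ.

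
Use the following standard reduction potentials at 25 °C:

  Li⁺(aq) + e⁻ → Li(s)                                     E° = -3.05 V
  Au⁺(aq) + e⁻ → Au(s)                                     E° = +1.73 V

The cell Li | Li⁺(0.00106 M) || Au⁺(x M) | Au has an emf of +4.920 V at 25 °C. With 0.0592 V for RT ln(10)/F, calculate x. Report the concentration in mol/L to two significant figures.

0.25 M

Au⁺/Au is the cathode, Li⁺/Li the anode: E°cell = +4.78 V, n = 1.
Overall reaction: Au⁺(aq) + Li(s) → Au(s) + Li⁺(aq); Q = [Li⁺]^1/[Au⁺]^1.
From E = E° − (0.0592/n) log Q: log Q = (E° − E)·n/0.0592 = (+4.78 − (+4.920))·1/0.0592 = -2.3649.
So 1·log[Au⁺] = 1·log(0.00106) − log Q = -2.9747 − (-2.3649) = -0.6098; [Au⁺] = 10^(-0.6098) ≈ 0.25 M.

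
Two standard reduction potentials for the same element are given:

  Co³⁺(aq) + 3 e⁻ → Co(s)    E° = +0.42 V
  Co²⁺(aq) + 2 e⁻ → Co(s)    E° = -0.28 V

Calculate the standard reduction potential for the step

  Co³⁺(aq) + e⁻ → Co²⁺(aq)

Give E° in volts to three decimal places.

+1.820 V

Sequential free energies add, so n₃E°₃ = n₁E°₁ + n₂E°₂.
With n₃ = 3, and the known step contributing 2×(-0.28) V, the unknown satisfies 1·E° = 3×(+0.42) − 2×(-0.28) = +1.820.
E° = +1.820 / 1 = +1.820 V.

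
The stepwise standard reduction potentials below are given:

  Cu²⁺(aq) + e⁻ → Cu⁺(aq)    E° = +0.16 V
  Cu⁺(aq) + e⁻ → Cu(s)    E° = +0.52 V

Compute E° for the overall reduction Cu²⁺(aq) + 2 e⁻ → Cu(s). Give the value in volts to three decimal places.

+0.340 V

Since ΔG° = −nFE° is additive over sequential reductions, n₃E°₃ = n₁E°₁ + n₂E°₂.
E°₃ = (1×+0.16 + 1×+0.52) / 2 = (+0.680) / 2 = +0.340 V.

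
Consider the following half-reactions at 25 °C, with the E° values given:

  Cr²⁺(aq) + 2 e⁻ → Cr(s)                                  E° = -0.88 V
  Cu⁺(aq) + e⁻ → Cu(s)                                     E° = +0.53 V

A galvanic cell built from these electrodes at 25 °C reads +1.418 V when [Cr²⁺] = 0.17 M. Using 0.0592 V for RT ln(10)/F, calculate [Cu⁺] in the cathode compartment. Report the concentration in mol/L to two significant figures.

Cu⁺/Cu is the cathode, Cr²⁺/Cr the anode: E°cell = +1.41 V, n = 2.
Overall reaction: 2 Cu⁺(aq) + Cr(s) → 2 Cu(s) + Cr²⁺(aq); Q = [Cr²⁺]^1/[Cu⁺]^2.
From E = E° − (0.0592/n) log Q: log Q = (E° − E)·n/0.0592 = (+1.41 − (+1.418))·2/0.0592 = -0.2703.
So 2·log[Cu⁺] = 1·log(0.17) − log Q = -0.7696 − (-0.2703) = -0.4993; log[Cu⁺] = -0.4993 / 2 = -0.2497; [Cu⁺] = 10^(-0.2497) ≈ 0.56 M.

0.56 M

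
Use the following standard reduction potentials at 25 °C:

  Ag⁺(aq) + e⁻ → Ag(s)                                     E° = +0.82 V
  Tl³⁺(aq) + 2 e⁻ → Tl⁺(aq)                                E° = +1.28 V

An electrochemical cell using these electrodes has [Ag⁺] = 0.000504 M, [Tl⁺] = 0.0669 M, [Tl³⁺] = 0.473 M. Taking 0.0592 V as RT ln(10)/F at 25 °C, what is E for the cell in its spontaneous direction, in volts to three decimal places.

+0.680 V

Tl³⁺/Tl⁺ is the cathode (higher E°), Ag⁺/Ag the anode: E°cell = +1.28 − (+0.82) = +0.46 V, n = 2.
Overall: Tl³⁺(aq) + 2 Ag(s) → Tl⁺(aq) + 2 Ag⁺(aq)
Q = [Tl⁺]·[Ag⁺]^2 / ([Tl³⁺]); log Q = -7.445.
E = E° − (0.0592/n) log Q = +0.46 − (0.0592/2)(-7.445) = +0.680 V.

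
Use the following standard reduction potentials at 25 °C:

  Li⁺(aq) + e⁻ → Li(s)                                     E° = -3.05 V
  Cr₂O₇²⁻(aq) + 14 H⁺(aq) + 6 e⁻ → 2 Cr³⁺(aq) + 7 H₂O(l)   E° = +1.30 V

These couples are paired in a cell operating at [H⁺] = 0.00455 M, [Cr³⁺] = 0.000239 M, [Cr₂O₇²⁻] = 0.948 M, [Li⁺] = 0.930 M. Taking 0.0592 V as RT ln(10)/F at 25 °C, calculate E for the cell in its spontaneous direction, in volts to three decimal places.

+4.100 V

Cr₂O₇²⁻/Cr³⁺ is the cathode (higher E°), Li⁺/Li the anode: E°cell = +1.30 − (-3.05) = +4.35 V, n = 6.
Overall: Cr₂O₇²⁻(aq) + 14 H⁺(aq) + 6 Li(s) → 2 Cr³⁺(aq) + 7 H₂O(l) + 6 Li⁺(aq)
Q = [Cr³⁺]^2·[Li⁺]^6 / ([Cr₂O₇²⁻]·[H⁺]^14); log Q = 25.379.
E = E° − (0.0592/n) log Q = +4.35 − (0.0592/6)(25.379) = +4.100 V.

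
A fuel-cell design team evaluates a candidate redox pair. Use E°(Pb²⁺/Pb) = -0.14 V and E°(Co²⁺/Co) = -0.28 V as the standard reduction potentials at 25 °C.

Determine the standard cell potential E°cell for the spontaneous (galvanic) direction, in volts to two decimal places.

The Pb²⁺/Pb couple has the higher reduction potential, so it is the cathode; Co²⁺/Co is oxidised at the anode.
E°cell = E°(cathode) − E°(anode) = (-0.14) − (-0.28) = +0.14 V.

+0.14 V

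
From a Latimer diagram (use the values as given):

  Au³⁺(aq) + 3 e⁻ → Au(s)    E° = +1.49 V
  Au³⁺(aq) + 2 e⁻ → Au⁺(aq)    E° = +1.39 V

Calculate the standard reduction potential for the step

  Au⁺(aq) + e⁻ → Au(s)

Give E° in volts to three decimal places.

+1.690 V

Sequential free energies add, so n₃E°₃ = n₁E°₁ + n₂E°₂.
With n₃ = 3, and the known step contributing 2×(+1.39) V, the unknown satisfies 1·E° = 3×(+1.49) − 2×(+1.39) = +1.690.
E° = +1.690 / 1 = +1.690 V.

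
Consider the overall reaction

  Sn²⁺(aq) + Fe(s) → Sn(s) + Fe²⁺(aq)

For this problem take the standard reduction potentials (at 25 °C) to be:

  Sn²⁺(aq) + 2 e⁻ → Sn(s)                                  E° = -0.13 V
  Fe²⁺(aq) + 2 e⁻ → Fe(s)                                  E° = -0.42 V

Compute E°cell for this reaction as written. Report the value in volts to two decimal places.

The Sn²⁺/Sn couple has the higher reduction potential, so it is the cathode; Fe²⁺/Fe is oxidised at the anode.
E°cell = E°(cathode) − E°(anode) = (-0.13) − (-0.42) = +0.29 V.

+0.29 V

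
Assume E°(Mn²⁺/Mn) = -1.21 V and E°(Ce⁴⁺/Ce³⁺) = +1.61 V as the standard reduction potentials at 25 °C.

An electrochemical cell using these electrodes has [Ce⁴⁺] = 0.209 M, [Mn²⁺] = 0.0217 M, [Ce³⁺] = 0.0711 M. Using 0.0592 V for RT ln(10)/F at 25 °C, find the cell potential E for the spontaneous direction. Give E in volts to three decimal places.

Ce⁴⁺/Ce³⁺ is the cathode (higher E°), Mn²⁺/Mn the anode: E°cell = +1.61 − (-1.21) = +2.82 V, n = 2.
Overall: 2 Ce⁴⁺(aq) + Mn(s) → 2 Ce³⁺(aq) + Mn²⁺(aq)
Q = [Ce³⁺]^2·[Mn²⁺] / ([Ce⁴⁺]^2); log Q = -2.600.
E = E° − (0.0592/n) log Q = +2.82 − (0.0592/2)(-2.600) = +2.897 V.

+2.897 V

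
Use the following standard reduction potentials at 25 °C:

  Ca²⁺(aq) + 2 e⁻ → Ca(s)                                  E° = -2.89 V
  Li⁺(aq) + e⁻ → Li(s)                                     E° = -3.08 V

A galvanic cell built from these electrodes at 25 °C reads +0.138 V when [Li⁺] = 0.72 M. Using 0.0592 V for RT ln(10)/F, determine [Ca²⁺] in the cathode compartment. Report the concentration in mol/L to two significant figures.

0.0091 M

Ca²⁺/Ca is the cathode, Li⁺/Li the anode: E°cell = +0.19 V, n = 2.
Overall reaction: Ca²⁺(aq) + 2 Li(s) → Ca(s) + 2 Li⁺(aq); Q = [Li⁺]^2/[Ca²⁺]^1.
From E = E° − (0.0592/n) log Q: log Q = (E° − E)·n/0.0592 = (+0.19 − (+0.138))·2/0.0592 = 1.7568.
So 1·log[Ca²⁺] = 2·log(0.72) − log Q = -0.2853 − (1.7568) = -2.0421; [Ca²⁺] = 10^(-2.0421) ≈ 0.0091 M.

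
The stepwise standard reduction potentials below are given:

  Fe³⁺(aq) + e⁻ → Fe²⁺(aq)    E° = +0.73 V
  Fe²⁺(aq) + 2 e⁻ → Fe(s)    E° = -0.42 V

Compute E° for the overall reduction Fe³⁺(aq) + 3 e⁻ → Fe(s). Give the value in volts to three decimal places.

Adding the free-energy changes (−nFE°) of the two steps gives −n₃FE°₃ = −n₁FE°₁ − n₂FE°₂.
E°₃ = (1×+0.73 + 2×-0.42) / 3 = (-0.110) / 3 = -0.037 V.

-0.037 V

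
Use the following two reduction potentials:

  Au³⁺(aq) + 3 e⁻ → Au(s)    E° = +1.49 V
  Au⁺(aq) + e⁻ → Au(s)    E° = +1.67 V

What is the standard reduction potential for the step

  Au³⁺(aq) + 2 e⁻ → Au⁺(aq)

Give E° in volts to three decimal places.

Sequential free energies add, so n₃E°₃ = n₁E°₁ + n₂E°₂.
With n₃ = 3, and the known step contributing 1×(+1.67) V, the unknown satisfies 2·E° = 3×(+1.49) − 1×(+1.67) = +2.800.
E° = +2.800 / 2 = +1.400 V.

+1.400 V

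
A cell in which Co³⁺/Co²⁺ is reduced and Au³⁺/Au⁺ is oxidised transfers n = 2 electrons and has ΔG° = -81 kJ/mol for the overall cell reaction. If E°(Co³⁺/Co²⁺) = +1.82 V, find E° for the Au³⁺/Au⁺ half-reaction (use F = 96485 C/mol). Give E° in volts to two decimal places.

E°cell = −ΔG°/(nF) = −(-81×10³)/((2)(96485)) = +0.420 V.
Since Co³⁺/Co²⁺ is the cathode and Au³⁺/Au⁺ the anode, E°cell = E°(Co³⁺/Co²⁺) − E°(Au³⁺/Au⁺).
So E°(Au³⁺/Au⁺) = E°(Co³⁺/Co²⁺) − E°cell = (+1.82) − (+0.420) = +1.40 V.

+1.40 V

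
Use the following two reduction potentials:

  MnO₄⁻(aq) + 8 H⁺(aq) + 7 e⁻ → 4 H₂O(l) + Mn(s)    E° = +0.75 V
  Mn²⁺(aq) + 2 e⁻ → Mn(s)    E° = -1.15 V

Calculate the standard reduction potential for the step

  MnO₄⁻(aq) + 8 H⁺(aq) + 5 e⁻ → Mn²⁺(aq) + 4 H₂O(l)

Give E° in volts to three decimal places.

+1.510 V

Sequential free energies add, so n₃E°₃ = n₁E°₁ + n₂E°₂.
With n₃ = 7, and the known step contributing 2×(-1.15) V, the unknown satisfies 5·E° = 7×(+0.75) − 2×(-1.15) = +7.550.
E° = +7.550 / 5 = +1.510 V.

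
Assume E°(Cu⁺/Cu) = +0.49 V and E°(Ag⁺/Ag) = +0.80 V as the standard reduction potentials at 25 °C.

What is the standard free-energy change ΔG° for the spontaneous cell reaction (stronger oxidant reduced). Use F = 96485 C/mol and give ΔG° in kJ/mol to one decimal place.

-29.9 kJ/mol

Ag⁺/Ag (E° = +0.80 V) is the cathode; Cu⁺/Cu (E° = +0.49 V) is the anode, so E°cell = +0.31 V.
Balancing electrons gives n = 1 (lcm of 1 and 1).
ΔG° = −nFE° = −(1)(96485)(+0.31) = -29,910 J = -29.9 kJ/mol.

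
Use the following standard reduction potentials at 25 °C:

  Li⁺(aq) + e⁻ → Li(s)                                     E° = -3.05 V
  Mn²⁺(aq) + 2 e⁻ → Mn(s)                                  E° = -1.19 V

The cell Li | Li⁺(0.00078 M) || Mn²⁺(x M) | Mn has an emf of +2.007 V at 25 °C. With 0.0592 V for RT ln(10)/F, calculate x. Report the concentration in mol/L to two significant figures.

0.056 M

Mn²⁺/Mn is the cathode, Li⁺/Li the anode: E°cell = +1.86 V, n = 2.
Overall reaction: Mn²⁺(aq) + 2 Li(s) → Mn(s) + 2 Li⁺(aq); Q = [Li⁺]^2/[Mn²⁺]^1.
From E = E° − (0.0592/n) log Q: log Q = (E° − E)·n/0.0592 = (+1.86 − (+2.007))·2/0.0592 = -4.9662.
So 1·log[Mn²⁺] = 2·log(0.00078) − log Q = -6.2158 − (-4.9662) = -1.2496; [Mn²⁺] = 10^(-1.2496) ≈ 0.056 M.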